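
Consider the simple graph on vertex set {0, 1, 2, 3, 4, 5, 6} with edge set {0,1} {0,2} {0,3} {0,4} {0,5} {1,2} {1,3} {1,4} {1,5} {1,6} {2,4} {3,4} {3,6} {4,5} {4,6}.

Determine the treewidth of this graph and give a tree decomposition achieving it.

Treewidth 3.
Bags: B1 = {0, 1, 2, 4}  B2 = {0, 1, 3, 4}  B3 = {1, 3, 4, 6}  B4 = {0, 1, 4, 5}
Tree: B1–B2, B2–B3, B2–B4

Each bag holds 4 vertices, so the decomposition has width 3, which upper-bounds the treewidth. On the other hand G contains the 4-clique {0, 1, 2, 4}. A clique must lie in a single bag of any decomposition, so no decomposition can have width below 3. Hence tw(G) = 3 exactly.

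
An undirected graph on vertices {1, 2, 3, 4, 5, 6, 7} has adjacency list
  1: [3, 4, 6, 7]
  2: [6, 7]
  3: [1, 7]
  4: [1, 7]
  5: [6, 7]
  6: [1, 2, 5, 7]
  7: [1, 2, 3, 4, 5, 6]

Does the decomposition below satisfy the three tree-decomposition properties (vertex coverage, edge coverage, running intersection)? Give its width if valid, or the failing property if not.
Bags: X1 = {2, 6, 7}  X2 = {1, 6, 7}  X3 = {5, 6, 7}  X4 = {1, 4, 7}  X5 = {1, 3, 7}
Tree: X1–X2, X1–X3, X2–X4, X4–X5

Vertex coverage: the bags together contain {1, 2, 3, 4, 5, 6, 7}, the full vertex set. Edge coverage: each edge of G has both endpoints in at least one bag. Running intersection: for every vertex, the bags containing it form a connected subtree. All three properties hold, so this is a valid tree decomposition of width max|bag| − 1 = 2, and hence tw(G) ≤ 2.

Yes; width 2.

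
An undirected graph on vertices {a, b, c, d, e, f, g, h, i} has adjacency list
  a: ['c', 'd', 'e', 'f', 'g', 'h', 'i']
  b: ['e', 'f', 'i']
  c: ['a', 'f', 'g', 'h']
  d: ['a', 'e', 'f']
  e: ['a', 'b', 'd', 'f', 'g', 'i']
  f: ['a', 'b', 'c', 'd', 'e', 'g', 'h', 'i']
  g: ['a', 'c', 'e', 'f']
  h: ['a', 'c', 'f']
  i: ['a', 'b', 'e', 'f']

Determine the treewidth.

3

A width-3 tree decomposition is:
Bags: B1 = {a, c, f, g}  B2 = {a, e, f, g}  B3 = {a, c, f, h}  B4 = {a, d, e, f}  B5 = {a, e, f, i}  B6 = {b, e, f, i}
Tree: B1–B2, B1–B3, B2–B4, B2–B5, B5–B6
Every bag has size at most 4, so the width is 4 − 1 = 3 and tw(G) ≤ 3. Conversely, {a, d, e, f} is a clique of size 4, and the vertices of any clique must share a bag in every tree decomposition; so some bag has ≥ 4 vertices and tw(G) ≥ 3. Hence tw(G) = 3 exactly.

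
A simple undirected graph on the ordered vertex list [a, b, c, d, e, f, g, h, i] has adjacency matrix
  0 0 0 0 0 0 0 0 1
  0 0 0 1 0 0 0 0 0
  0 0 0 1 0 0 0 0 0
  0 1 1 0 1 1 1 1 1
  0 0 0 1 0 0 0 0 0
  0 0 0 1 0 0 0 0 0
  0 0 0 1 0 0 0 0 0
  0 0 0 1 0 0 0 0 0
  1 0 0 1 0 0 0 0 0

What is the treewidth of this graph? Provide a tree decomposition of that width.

The largest bag has 2 vertices, giving width 1; this decomposition certifies tw(G) ≤ 1. G has an edge, so its treewidth is at least 1. Combining the bounds, tw(G) = 1.

Treewidth 1.
Bags: B1 = {c, d}  B2 = {d, i}  B3 = {b, d}  B4 = {d, g}  B5 = {a, i}  B6 = {d, h}  B7 = {d, f}  B8 = {d, e}
Tree: B1–B2, B1–B3, B1–B4, B2–B5, B1–B6, B6–B7, B2–B8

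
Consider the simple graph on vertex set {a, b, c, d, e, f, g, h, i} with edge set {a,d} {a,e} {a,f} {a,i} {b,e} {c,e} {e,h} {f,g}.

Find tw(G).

A width-1 tree decomposition is:
Bags: B1 = {a, i}  B2 = {a, f}  B3 = {a, e}  B4 = {b, e}  B5 = {e, h}  B6 = {a, d}  B7 = {f, g}  B8 = {c, e}
Tree: B1–B2, B1–B3, B3–B4, B4–B5, B3–B6, B2–B7, B4–B8
Every bag has size at most 2, so the width is 2 − 1 = 1 and tw(G) ≤ 1. Since G has at least one edge (e.g. i–a), it is not an edgeless graph, so tw(G) ≥ 1. Therefore the treewidth is 1.

1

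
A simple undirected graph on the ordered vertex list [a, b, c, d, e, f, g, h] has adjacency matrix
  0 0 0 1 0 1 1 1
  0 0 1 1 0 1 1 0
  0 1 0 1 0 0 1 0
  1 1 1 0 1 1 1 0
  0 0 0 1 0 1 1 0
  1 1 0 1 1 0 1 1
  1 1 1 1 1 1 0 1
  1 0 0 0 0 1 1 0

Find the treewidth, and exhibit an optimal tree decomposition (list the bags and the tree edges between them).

Every bag has size at most 4, so the width is 4 − 1 = 3 and tw(G) ≤ 3. Conversely, {b, c, d, g} is a clique of size 4, and the vertices of any clique must share a bag in every tree decomposition; so some bag has ≥ 4 vertices and tw(G) ≥ 3. Hence tw(G) = 3 exactly.

Treewidth 3.
One such decomposition:
Bags: B1 = {b, c, d, g}  B2 = {b, d, f, g}  B3 = {a, d, f, g}  B4 = {a, f, g, h}  B5 = {d, e, f, g}
Tree: B1–B2, B2–B3, B3–B4, B3–B5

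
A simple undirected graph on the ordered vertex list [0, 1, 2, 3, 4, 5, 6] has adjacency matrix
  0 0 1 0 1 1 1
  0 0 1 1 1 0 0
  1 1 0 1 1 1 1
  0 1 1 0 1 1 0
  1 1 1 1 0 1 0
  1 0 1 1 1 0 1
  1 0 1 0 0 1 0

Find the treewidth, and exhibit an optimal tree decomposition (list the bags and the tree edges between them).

The largest bag has 4 vertices, giving width 3; this decomposition certifies tw(G) ≤ 3. Conversely, {0, 2, 4, 5} is a clique of size 4, and the vertices of any clique must share a bag in every tree decomposition; so some bag has ≥ 4 vertices and tw(G) ≥ 3. Therefore the treewidth is 3.

Treewidth 3.
Bags: B1 = {2, 3, 4, 5}  B2 = {0, 2, 4, 5}  B3 = {0, 2, 5, 6}  B4 = {1, 2, 3, 4}
Tree: B1–B2, B2–B3, B1–B4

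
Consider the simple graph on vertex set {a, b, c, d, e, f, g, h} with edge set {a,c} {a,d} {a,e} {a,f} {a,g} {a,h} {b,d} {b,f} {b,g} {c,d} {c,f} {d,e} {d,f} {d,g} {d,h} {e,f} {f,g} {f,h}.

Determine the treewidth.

A width-3 tree decomposition is:
Bags: B1 = {a, c, d, f}  B2 = {a, d, f, g}  B3 = {b, d, f, g}  B4 = {a, d, f, h}  B5 = {a, d, e, f}
Tree: B1–B2, B2–B3, B2–B4, B1–B5
Each bag holds 4 vertices, so the decomposition has width 3, which upper-bounds the treewidth. For the lower bound, the 4 vertices {a, d, f, g} are pairwise adjacent, and any tree decomposition puts a clique entirely inside one bag — forcing width ≥ 3. Combining the bounds, tw(G) = 3.

3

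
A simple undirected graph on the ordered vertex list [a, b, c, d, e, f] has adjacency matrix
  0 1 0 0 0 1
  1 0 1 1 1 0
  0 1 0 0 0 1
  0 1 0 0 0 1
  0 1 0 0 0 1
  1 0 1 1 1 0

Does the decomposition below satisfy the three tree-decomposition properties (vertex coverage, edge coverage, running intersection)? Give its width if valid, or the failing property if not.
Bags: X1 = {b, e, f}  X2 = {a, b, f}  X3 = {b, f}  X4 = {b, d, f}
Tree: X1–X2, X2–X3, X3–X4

A tree decomposition must satisfy three properties: every vertex lies in some bag; for every edge, both endpoints lie together in some bag; and for every vertex, the bags containing it form a connected subtree. Here vertex c appears in no bag, so the decomposition is invalid.

No — vertex c appears in no bag.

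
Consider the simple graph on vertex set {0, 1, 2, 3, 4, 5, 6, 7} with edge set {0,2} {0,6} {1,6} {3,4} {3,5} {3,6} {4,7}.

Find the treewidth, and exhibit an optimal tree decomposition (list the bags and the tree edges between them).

Treewidth 1.
One optimal decomposition is:
Bags: B1 = {3, 6}  B2 = {0, 6}  B3 = {1, 6}  B4 = {3, 5}  B5 = {3, 4}  B6 = {4, 7}  B7 = {0, 2}
Tree: B1–B2, B2–B3, B1–B4, B4–B5, B5–B6, B2–B7

Every bag has size at most 2, so the width is 2 − 1 = 1 and tw(G) ≤ 1. G has an edge, so its treewidth is at least 1. Therefore the treewidth is 1.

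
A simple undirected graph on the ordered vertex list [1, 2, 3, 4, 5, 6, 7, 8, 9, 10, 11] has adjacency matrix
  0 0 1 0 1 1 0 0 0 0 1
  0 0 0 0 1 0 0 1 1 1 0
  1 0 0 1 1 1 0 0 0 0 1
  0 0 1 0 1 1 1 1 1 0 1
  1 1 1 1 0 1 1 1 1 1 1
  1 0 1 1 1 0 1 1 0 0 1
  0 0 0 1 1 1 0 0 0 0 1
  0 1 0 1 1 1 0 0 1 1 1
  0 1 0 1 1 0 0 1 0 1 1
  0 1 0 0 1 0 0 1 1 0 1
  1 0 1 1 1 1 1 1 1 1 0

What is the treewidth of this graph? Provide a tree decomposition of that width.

Every bag has size at most 5, so the width is 5 − 1 = 4 and tw(G) ≤ 4. On the other hand G contains the 5-clique {2, 5, 8, 9, 10}. A clique must lie in a single bag of any decomposition, so no decomposition can have width below 4. Therefore the treewidth is 4.

Treewidth 4.
One optimal decomposition is:
Bags: B1 = {4, 5, 6, 7, 11}  B2 = {3, 4, 5, 6, 11}  B3 = {1, 3, 5, 6, 11}  B4 = {4, 5, 6, 8, 11}  B5 = {4, 5, 8, 9, 11}  B6 = {5, 8, 9, 10, 11}  B7 = {2, 5, 8, 9, 10}
Tree: B1–B2, B2–B3, B1–B4, B4–B5, B5–B6, B6–B7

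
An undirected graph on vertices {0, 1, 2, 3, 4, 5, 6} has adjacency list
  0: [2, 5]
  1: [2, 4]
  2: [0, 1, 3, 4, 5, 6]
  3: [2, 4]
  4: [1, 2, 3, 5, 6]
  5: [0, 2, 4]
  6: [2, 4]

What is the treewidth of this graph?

A width-2 tree decomposition is:
Bags: B1 = {2, 3, 4}  B2 = {2, 4, 6}  B3 = {2, 4, 5}  B4 = {0, 2, 5}  B5 = {1, 2, 4}
Tree: B1–B2, B1–B3, B3–B4, B2–B5
Each bag holds 3 vertices, so the decomposition has width 2, which upper-bounds the treewidth. On the other hand G contains the 3-clique {0, 2, 5}. A clique must lie in a single bag of any decomposition, so no decomposition can have width below 2. Combining the bounds, tw(G) = 2.

2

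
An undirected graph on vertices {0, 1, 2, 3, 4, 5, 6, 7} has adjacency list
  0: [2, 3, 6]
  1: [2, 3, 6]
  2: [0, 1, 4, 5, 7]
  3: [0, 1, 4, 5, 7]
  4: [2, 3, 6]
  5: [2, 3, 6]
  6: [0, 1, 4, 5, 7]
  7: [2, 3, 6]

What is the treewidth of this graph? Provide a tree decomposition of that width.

Treewidth 3.
One optimal decomposition is:
Bags: B1 = {2, 3, 4, 6}  B2 = {0, 2, 3, 6}  B3 = {1, 2, 3, 6}  B4 = {2, 3, 6, 7}  B5 = {2, 3, 5, 6}
Tree: B1–B2, B2–B3, B3–B4, B4–B5

The largest bag has 4 vertices, giving width 3; this decomposition certifies tw(G) ≤ 3. For the lower bound: the 4 vertex sets {3,4}, {0,2}, {6}, {1} are disjoint, each induces a connected subgraph, and every pair is joined by at least one edge of G. Contracting each set to a single vertex therefore yields K_{4} as a minor, and since treewidth is minor-monotone, tw(G) ≥ tw(K_{4}) = 3. Combining the bounds, tw(G) = 3.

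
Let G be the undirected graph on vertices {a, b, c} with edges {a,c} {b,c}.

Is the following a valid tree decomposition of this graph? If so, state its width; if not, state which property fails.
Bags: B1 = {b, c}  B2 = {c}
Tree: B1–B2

A tree decomposition must satisfy three properties: every vertex lies in some bag; for every edge, both endpoints lie together in some bag; and for every vertex, the bags containing it form a connected subtree. Here vertex a appears in no bag, so the decomposition is invalid.

No — vertex a appears in no bag.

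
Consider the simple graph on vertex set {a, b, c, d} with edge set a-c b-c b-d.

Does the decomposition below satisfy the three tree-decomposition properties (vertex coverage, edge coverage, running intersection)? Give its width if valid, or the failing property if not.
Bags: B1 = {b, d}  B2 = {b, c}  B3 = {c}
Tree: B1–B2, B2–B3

No — vertex a appears in no bag.

A tree decomposition must satisfy three properties: every vertex lies in some bag; for every edge, both endpoints lie together in some bag; and for every vertex, the bags containing it form a connected subtree. Here vertex a appears in no bag, so the decomposition is invalid.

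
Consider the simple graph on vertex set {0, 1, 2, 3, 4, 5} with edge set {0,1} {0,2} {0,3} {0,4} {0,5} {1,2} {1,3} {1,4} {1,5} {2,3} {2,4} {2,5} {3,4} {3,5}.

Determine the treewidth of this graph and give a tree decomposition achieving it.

Each bag holds 5 vertices, so the decomposition has width 4, which upper-bounds the treewidth. For the lower bound, the 5 vertices {0, 1, 2, 3, 4} are pairwise adjacent, and any tree decomposition puts a clique entirely inside one bag — forcing width ≥ 4. Combining the bounds, tw(G) = 4.

Treewidth 4.
Bags: B1 = {0, 1, 2, 3, 5}  B2 = {0, 1, 2, 3, 4}
Tree: B1–B2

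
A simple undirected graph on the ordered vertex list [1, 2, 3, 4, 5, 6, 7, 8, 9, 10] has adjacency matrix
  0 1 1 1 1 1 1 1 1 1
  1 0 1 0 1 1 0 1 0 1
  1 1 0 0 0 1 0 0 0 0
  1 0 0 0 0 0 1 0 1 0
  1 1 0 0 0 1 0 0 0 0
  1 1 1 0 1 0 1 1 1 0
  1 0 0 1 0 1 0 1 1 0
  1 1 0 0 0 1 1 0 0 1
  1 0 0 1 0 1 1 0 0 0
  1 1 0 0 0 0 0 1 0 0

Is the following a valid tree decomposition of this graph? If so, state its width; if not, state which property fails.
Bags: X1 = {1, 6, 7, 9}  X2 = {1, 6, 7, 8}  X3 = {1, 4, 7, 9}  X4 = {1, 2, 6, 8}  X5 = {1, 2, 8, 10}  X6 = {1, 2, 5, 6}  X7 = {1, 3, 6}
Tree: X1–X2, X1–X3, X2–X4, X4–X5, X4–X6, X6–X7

No — edge (2,3) lies in no bag.

A tree decomposition must satisfy three properties: every vertex lies in some bag; for every edge, both endpoints lie together in some bag; and for every vertex, the bags containing it form a connected subtree. Here edge (2,3) lies in no bag, so the decomposition is invalid.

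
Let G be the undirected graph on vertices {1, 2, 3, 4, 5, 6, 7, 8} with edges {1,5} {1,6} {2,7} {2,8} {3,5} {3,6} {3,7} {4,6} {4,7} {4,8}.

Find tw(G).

2

A width-2 tree decomposition is:
Bags: B1 = {1, 3, 5}  B2 = {1, 3, 6}  B3 = {3, 6, 7}  B4 = {4, 6, 7}  B5 = {2, 4, 7}  B6 = {2, 4, 8}
Tree: B1–B2, B2–B3, B3–B4, B4–B5, B5–B6
Each bag holds 3 vertices, so the decomposition has width 2, which upper-bounds the treewidth. Since 5–1–6–3–5 is a cycle in G, G is not acyclic. Forests are exactly the graphs of treewidth ≤ 1, so tw(G) ≥ 2. Combining the bounds, tw(G) = 2.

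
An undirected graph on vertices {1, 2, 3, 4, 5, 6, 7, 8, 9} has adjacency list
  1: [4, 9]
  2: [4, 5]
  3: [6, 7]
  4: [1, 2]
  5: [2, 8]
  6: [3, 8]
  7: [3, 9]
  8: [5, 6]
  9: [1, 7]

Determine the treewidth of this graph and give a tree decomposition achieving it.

Treewidth 2.
One such decomposition:
Bags: B1 = {2, 5, 8}  B2 = {2, 6, 8}  B3 = {2, 3, 6}  B4 = {2, 3, 7}  B5 = {2, 7, 9}  B6 = {1, 2, 9}  B7 = {1, 2, 4}
Tree: B1–B2, B2–B3, B3–B4, B4–B5, B5–B6, B6–B7

Each bag holds 3 vertices, so the decomposition has width 2, which upper-bounds the treewidth. For the lower bound, G contains the cycle 2–5–8–6–3–7–9–1–4–2, so G is not a forest; only forests have treewidth ≤ 1, hence tw(G) ≥ 2. Hence tw(G) = 2 exactly.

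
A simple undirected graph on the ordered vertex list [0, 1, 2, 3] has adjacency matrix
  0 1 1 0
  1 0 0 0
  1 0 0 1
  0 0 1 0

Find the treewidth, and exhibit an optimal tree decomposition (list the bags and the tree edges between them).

Treewidth 1.
One optimal decomposition is:
Bags: B1 = {0, 1}  B2 = {0, 2}  B3 = {2, 3}
Tree: B1–B2, B2–B3

Every bag has size at most 2, so the width is 2 − 1 = 1 and tw(G) ≤ 1. G has an edge, so its treewidth is at least 1. Combining the bounds, tw(G) = 1.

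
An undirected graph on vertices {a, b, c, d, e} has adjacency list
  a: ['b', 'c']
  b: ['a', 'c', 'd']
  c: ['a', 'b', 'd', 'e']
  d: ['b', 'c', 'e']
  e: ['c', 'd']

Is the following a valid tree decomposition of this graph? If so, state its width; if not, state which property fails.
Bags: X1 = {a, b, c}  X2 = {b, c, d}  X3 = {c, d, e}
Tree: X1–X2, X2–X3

Yes; width 2.

Checking the three conditions: (i) the bags cover all of {a, b, c, d, e}; (ii) for each edge, some bag contains both endpoints; (iii) the bags containing any fixed vertex form a subtree. All hold, so the decomposition is valid with width 3 − 1 = 2.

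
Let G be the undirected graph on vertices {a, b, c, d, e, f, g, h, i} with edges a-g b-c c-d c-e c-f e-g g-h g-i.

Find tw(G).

A width-1 tree decomposition is:
Bags: B1 = {g, h}  B2 = {a, g}  B3 = {e, g}  B4 = {c, e}  B5 = {c, f}  B6 = {g, i}  B7 = {c, d}  B8 = {b, c}
Tree: B1–B2, B1–B3, B3–B4, B4–B5, B3–B6, B4–B7, B4–B8
Each bag holds 2 vertices, so the decomposition has width 1, which upper-bounds the treewidth. Any graph with an edge has treewidth ≥ 1, and G has the edge h–g. Therefore the treewidth is 1.

1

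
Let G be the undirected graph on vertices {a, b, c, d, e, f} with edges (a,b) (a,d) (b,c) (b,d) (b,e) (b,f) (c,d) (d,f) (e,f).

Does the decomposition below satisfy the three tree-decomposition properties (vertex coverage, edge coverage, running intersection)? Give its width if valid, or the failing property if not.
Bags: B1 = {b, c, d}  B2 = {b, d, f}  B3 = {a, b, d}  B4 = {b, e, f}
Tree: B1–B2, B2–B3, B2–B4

Yes; width 2.

Checking the three conditions: (i) the bags cover all of {a, b, c, d, e, f}; (ii) for each edge, some bag contains both endpoints; (iii) the bags containing any fixed vertex form a subtree. All hold, so the decomposition is valid with width 3 − 1 = 2.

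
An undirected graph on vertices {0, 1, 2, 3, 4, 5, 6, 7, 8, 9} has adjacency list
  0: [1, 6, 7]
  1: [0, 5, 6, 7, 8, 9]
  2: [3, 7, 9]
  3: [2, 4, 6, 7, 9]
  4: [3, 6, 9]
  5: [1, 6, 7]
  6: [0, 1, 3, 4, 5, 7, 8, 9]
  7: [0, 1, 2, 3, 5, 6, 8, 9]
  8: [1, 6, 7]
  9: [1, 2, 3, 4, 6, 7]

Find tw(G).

A width-3 tree decomposition is:
Bags: B1 = {1, 6, 7, 9}  B2 = {0, 1, 6, 7}  B3 = {1, 6, 7, 8}  B4 = {3, 6, 7, 9}  B5 = {2, 3, 7, 9}  B6 = {3, 4, 6, 9}  B7 = {1, 5, 6, 7}
Tree: B1–B2, B2–B3, B1–B4, B4–B5, B4–B6, B3–B7
The largest bag has 4 vertices, giving width 3; this decomposition certifies tw(G) ≤ 3. On the other hand G contains the 4-clique {2, 3, 7, 9}. A clique must lie in a single bag of any decomposition, so no decomposition can have width below 3. The upper and lower bounds meet at 3, so that is the treewidth.

3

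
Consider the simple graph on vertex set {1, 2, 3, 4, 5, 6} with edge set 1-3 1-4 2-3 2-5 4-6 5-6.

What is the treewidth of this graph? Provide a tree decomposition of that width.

Each bag holds 3 vertices, so the decomposition has width 2, which upper-bounds the treewidth. Since 4–1–3–2–5–6–4 is a cycle in G, G is not acyclic. Forests are exactly the graphs of treewidth ≤ 1, so tw(G) ≥ 2. Therefore the treewidth is 2.

Treewidth 2.
One optimal decomposition is:
Bags: B1 = {1, 3, 4}  B2 = {2, 3, 4}  B3 = {2, 4, 5}  B4 = {4, 5, 6}
Tree: B1–B2, B2–B3, B3–B4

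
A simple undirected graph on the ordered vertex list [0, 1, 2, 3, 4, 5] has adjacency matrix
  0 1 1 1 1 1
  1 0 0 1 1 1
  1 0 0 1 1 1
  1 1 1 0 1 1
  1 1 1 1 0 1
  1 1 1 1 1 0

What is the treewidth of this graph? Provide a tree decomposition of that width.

The largest bag has 5 vertices, giving width 4; this decomposition certifies tw(G) ≤ 4. Conversely, {0, 1, 3, 4, 5} is a clique of size 5, and the vertices of any clique must share a bag in every tree decomposition; so some bag has ≥ 5 vertices and tw(G) ≥ 4. Hence tw(G) = 4 exactly.

Treewidth 4.
One optimal decomposition is:
Bags: B1 = {0, 2, 3, 4, 5}  B2 = {0, 1, 3, 4, 5}
Tree: B1–B2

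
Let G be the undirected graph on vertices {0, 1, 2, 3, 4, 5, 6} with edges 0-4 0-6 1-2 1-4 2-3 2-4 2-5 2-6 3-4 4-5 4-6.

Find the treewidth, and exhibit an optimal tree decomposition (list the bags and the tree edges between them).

Treewidth 2.
One optimal decomposition is:
Bags: B1 = {2, 4, 6}  B2 = {1, 2, 4}  B3 = {2, 3, 4}  B4 = {0, 4, 6}  B5 = {2, 4, 5}
Tree: B1–B2, B2–B3, B1–B4, B2–B5

Every bag has size at most 3, so the width is 3 − 1 = 2 and tw(G) ≤ 2. For the lower bound, the 3 vertices {0, 4, 6} are pairwise adjacent, and any tree decomposition puts a clique entirely inside one bag — forcing width ≥ 2. The upper and lower bounds meet at 2, so that is the treewidth.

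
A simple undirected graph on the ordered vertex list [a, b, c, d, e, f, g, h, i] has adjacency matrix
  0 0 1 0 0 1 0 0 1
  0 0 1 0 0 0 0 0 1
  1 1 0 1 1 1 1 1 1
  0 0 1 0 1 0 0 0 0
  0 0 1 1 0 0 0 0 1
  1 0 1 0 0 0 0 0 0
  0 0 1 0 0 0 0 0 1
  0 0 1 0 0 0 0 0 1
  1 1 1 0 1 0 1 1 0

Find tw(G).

A width-2 tree decomposition is:
Bags: B1 = {c, h, i}  B2 = {a, c, i}  B3 = {c, e, i}  B4 = {a, c, f}  B5 = {b, c, i}  B6 = {c, d, e}  B7 = {c, g, i}
Tree: B1–B2, B2–B3, B2–B4, B3–B5, B3–B6, B5–B7
The largest bag has 3 vertices, giving width 2; this decomposition certifies tw(G) ≤ 2. On the other hand G contains the 3-clique {c, d, e}. A clique must lie in a single bag of any decomposition, so no decomposition can have width below 2. Combining the bounds, tw(G) = 2.

2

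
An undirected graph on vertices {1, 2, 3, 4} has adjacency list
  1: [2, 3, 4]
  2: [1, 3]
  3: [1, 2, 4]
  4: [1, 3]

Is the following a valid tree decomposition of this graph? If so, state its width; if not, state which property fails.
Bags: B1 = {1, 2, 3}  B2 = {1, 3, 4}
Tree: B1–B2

Yes; width 2.

Checking the three conditions: (i) the bags cover all of {1, 2, 3, 4}; (ii) for each edge, some bag contains both endpoints; (iii) the bags containing any fixed vertex form a subtree. All hold, so the decomposition is valid with width 3 − 1 = 2.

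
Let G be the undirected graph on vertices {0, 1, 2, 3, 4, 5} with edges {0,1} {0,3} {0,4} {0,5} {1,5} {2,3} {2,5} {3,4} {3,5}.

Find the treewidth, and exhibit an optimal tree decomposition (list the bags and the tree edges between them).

Treewidth 2.
Bags: B1 = {0, 3, 5}  B2 = {0, 3, 4}  B3 = {2, 3, 5}  B4 = {0, 1, 5}
Tree: B1–B2, B1–B3, B1–B4

Every bag has size at most 3, so the width is 3 − 1 = 2 and tw(G) ≤ 2. Conversely, {0, 1, 5} is a clique of size 3, and the vertices of any clique must share a bag in every tree decomposition; so some bag has ≥ 3 vertices and tw(G) ≥ 2. The upper and lower bounds meet at 2, so that is the treewidth.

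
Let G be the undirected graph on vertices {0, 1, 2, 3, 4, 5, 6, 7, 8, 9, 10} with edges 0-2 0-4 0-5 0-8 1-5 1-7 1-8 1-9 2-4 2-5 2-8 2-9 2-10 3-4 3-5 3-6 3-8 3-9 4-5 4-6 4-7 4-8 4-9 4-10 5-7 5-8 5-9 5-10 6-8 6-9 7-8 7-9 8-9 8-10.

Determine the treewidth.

4

A width-4 tree decomposition is:
Bags: B1 = {4, 5, 7, 8, 9}  B2 = {3, 4, 5, 8, 9}  B3 = {2, 4, 5, 8, 9}  B4 = {0, 2, 4, 5, 8}  B5 = {2, 4, 5, 8, 10}  B6 = {3, 4, 6, 8, 9}  B7 = {1, 5, 7, 8, 9}
Tree: B1–B2, B1–B3, B3–B4, B4–B5, B2–B6, B1–B7
Each bag holds 5 vertices, so the decomposition has width 4, which upper-bounds the treewidth. On the other hand G contains the 5-clique {1, 5, 7, 8, 9}. A clique must lie in a single bag of any decomposition, so no decomposition can have width below 4. The upper and lower bounds meet at 4, so that is the treewidth.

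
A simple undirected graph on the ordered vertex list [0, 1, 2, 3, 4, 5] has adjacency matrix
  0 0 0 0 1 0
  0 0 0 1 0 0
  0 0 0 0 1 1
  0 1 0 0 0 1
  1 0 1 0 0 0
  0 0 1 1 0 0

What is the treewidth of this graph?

A width-1 tree decomposition is:
Bags: B1 = {0, 4}  B2 = {2, 4}  B3 = {2, 5}  B4 = {3, 5}  B5 = {1, 3}
Tree: B1–B2, B2–B3, B3–B4, B4–B5
Every bag has size at most 2, so the width is 2 − 1 = 1 and tw(G) ≤ 1. G has an edge, so its treewidth is at least 1. The upper and lower bounds meet at 1, so that is the treewidth.

1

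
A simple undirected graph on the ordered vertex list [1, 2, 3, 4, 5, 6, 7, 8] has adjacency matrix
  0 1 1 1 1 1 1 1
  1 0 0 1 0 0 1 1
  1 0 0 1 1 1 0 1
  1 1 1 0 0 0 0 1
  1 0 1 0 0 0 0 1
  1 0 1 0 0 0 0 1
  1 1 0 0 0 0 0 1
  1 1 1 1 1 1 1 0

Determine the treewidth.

A width-3 tree decomposition is:
Bags: B1 = {1, 3, 4, 8}  B2 = {1, 3, 5, 8}  B3 = {1, 2, 4, 8}  B4 = {1, 2, 7, 8}  B5 = {1, 3, 6, 8}
Tree: B1–B2, B1–B3, B3–B4, B2–B5
Every bag has size at most 4, so the width is 4 − 1 = 3 and tw(G) ≤ 3. On the other hand G contains the 4-clique {1, 2, 4, 8}. A clique must lie in a single bag of any decomposition, so no decomposition can have width below 3. Combining the bounds, tw(G) = 3.

3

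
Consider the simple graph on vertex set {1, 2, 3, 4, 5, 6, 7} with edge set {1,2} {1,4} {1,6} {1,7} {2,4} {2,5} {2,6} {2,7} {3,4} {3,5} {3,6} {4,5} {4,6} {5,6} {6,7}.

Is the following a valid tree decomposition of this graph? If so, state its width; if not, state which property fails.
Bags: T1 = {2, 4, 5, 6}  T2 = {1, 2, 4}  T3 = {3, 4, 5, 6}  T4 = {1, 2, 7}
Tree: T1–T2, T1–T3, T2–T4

A tree decomposition must satisfy three properties: every vertex lies in some bag; for every edge, both endpoints lie together in some bag; and for every vertex, the bags containing it form a connected subtree. Here edge (6,1) lies in no bag, so the decomposition is invalid.

No — edge (6,1) lies in no bag.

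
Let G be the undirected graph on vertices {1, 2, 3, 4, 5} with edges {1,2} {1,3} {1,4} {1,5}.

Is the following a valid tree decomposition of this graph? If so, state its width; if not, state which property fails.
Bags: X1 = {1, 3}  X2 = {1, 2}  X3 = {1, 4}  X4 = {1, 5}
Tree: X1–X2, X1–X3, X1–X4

Yes; width 1.

Checking the three conditions: (i) the bags cover all of {1, 2, 3, 4, 5}; (ii) for each edge, some bag contains both endpoints; (iii) the bags containing any fixed vertex form a subtree. All hold, so the decomposition is valid with width 2 − 1 = 1.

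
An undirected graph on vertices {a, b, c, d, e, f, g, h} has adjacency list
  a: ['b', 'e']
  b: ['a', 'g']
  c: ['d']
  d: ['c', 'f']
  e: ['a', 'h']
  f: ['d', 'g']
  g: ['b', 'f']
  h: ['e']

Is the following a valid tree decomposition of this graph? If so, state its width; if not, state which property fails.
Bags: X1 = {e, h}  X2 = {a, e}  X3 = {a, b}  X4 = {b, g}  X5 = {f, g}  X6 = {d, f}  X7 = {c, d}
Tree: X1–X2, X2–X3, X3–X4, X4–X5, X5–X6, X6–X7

Yes; width 1.

Checking the three conditions: (i) the bags cover all of {a, b, c, d, e, f, g, h}; (ii) for each edge, some bag contains both endpoints; (iii) the bags containing any fixed vertex form a subtree. All hold, so the decomposition is valid with width 2 − 1 = 1.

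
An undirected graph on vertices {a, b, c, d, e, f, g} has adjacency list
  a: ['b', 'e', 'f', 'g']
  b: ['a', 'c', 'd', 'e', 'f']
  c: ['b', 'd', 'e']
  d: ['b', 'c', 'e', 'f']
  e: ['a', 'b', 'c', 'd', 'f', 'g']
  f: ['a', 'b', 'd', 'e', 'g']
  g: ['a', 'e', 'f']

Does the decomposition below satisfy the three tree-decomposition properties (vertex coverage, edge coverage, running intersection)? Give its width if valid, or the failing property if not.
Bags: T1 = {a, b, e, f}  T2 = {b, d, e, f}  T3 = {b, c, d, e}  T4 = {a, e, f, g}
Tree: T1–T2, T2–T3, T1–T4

Vertex coverage: the bags together contain {a, b, c, d, e, f, g}, the full vertex set. Edge coverage: each edge of G has both endpoints in at least one bag. Running intersection: for every vertex, the bags containing it form a connected subtree. All three properties hold, so this is a valid tree decomposition of width max|bag| − 1 = 3, and hence tw(G) ≤ 3.

Yes; width 3.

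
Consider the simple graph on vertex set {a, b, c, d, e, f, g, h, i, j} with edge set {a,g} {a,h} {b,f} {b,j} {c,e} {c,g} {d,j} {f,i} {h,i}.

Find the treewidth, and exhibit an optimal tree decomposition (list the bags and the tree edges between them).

Each bag holds 2 vertices, so the decomposition has width 1, which upper-bounds the treewidth. G has an edge, so its treewidth is at least 1. Hence tw(G) = 1 exactly.

Treewidth 1.
One such decomposition:
Bags: B1 = {d, j}  B2 = {b, j}  B3 = {b, f}  B4 = {f, i}  B5 = {h, i}  B6 = {a, h}  B7 = {a, g}  B8 = {c, g}  B9 = {c, e}
Tree: B1–B2, B2–B3, B3–B4, B4–B5, B5–B6, B6–B7, B7–B8, B8–B9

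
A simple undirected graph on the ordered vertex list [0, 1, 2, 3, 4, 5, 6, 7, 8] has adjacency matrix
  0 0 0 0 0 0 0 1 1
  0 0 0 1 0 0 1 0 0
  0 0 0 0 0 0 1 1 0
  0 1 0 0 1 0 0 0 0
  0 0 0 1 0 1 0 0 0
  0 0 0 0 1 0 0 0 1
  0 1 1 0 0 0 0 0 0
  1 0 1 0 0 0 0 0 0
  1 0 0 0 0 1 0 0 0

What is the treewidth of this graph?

2

A width-2 tree decomposition is:
Bags: B1 = {4, 5, 8}  B2 = {3, 4, 8}  B3 = {1, 3, 8}  B4 = {1, 6, 8}  B5 = {2, 6, 8}  B6 = {2, 7, 8}  B7 = {0, 7, 8}
Tree: B1–B2, B2–B3, B3–B4, B4–B5, B5–B6, B6–B7
Every bag has size at most 3, so the width is 3 − 1 = 2 and tw(G) ≤ 2. Since 8–5–4–3–1–6–2–7–0–8 is a cycle in G, G is not acyclic. Forests are exactly the graphs of treewidth ≤ 1, so tw(G) ≥ 2. Therefore the treewidth is 2.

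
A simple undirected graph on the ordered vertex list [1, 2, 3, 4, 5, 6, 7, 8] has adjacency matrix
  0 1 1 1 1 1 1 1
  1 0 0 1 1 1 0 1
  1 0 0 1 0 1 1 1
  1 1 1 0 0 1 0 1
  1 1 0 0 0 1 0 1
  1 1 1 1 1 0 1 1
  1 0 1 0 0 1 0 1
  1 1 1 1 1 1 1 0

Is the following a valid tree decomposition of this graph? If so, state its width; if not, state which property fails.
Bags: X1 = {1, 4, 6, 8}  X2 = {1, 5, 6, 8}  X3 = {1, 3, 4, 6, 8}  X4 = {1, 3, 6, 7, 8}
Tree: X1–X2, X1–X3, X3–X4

A tree decomposition must satisfy three properties: every vertex lies in some bag; for every edge, both endpoints lie together in some bag; and for every vertex, the bags containing it form a connected subtree. Here vertex 2 appears in no bag, so the decomposition is invalid.

No — vertex 2 appears in no bag.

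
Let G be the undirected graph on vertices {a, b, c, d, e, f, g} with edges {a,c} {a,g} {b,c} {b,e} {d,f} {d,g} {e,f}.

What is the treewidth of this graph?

A width-2 tree decomposition is:
Bags: B1 = {b, e, f}  B2 = {b, d, f}  B3 = {b, d, g}  B4 = {a, b, g}  B5 = {a, b, c}
Tree: B1–B2, B2–B3, B3–B4, B4–B5
Every bag has size at most 3, so the width is 3 − 1 = 2 and tw(G) ≤ 2. The edges b–e–f–d–g–a–c–b form a cycle, so G is not a tree and its treewidth is at least 2. The upper and lower bounds meet at 2, so that is the treewidth.

2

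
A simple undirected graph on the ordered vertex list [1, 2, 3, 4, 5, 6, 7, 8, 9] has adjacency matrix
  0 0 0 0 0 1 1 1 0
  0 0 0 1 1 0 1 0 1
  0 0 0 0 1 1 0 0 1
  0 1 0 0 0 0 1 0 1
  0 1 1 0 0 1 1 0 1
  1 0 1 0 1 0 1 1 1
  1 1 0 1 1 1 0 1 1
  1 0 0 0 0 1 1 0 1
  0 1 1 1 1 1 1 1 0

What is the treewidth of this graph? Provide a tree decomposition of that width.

Every bag has size at most 4, so the width is 4 − 1 = 3 and tw(G) ≤ 3. For the lower bound, the 4 vertices {3, 5, 6, 9} are pairwise adjacent, and any tree decomposition puts a clique entirely inside one bag — forcing width ≥ 3. Combining the bounds, tw(G) = 3.

Treewidth 3.
One optimal decomposition is:
Bags: B1 = {3, 5, 6, 9}  B2 = {5, 6, 7, 9}  B3 = {2, 5, 7, 9}  B4 = {6, 7, 8, 9}  B5 = {1, 6, 7, 8}  B6 = {2, 4, 7, 9}
Tree: B1–B2, B2–B3, B2–B4, B4–B5, B3–B6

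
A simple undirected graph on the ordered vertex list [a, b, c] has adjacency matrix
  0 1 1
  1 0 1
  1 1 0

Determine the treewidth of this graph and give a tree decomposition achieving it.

With just one bag of size 3, the width is 3 − 1 = 2, so tw(G) ≤ 2. On the other hand G contains the 3-clique {a, b, c}. A clique must lie in a single bag of any decomposition, so no decomposition can have width below 2. The upper and lower bounds meet at 2, so that is the treewidth.

Treewidth 2.
One such decomposition:
Bags: B1 = {a, b, c}
Tree: (single bag)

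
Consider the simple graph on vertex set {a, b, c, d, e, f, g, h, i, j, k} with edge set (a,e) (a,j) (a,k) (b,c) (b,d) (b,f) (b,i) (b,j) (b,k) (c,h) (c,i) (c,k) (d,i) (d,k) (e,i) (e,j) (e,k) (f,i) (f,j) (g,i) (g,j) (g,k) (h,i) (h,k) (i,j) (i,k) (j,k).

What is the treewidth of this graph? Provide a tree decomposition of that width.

Treewidth 3.
One such decomposition:
Bags: B1 = {b, i, j, k}  B2 = {e, i, j, k}  B3 = {b, c, i, k}  B4 = {g, i, j, k}  B5 = {c, h, i, k}  B6 = {a, e, j, k}  B7 = {b, f, i, j}  B8 = {b, d, i, k}
Tree: B1–B2, B1–B3, B1–B4, B3–B5, B2–B6, B1–B7, B3–B8

Each bag holds 4 vertices, so the decomposition has width 3, which upper-bounds the treewidth. On the other hand G contains the 4-clique {b, f, i, j}. A clique must lie in a single bag of any decomposition, so no decomposition can have width below 3. Therefore the treewidth is 3.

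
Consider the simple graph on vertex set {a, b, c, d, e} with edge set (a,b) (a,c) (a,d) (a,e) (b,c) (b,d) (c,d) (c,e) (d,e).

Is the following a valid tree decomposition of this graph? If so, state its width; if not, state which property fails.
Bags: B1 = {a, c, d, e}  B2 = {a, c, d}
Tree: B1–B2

No — vertex b appears in no bag.

A tree decomposition must satisfy three properties: every vertex lies in some bag; for every edge, both endpoints lie together in some bag; and for every vertex, the bags containing it form a connected subtree. Here vertex b appears in no bag, so the decomposition is invalid.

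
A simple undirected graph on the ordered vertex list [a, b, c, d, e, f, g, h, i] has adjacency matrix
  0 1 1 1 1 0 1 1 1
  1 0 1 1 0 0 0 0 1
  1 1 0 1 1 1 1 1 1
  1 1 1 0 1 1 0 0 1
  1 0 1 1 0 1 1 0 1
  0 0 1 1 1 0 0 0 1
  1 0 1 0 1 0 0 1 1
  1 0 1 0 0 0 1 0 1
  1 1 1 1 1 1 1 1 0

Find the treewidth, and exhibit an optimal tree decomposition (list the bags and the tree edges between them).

Treewidth 4.
One such decomposition:
Bags: B1 = {c, d, e, f, i}  B2 = {a, c, d, e, i}  B3 = {a, c, e, g, i}  B4 = {a, c, g, h, i}  B5 = {a, b, c, d, i}
Tree: B1–B2, B2–B3, B3–B4, B2–B5

Every bag has size at most 5, so the width is 5 − 1 = 4 and tw(G) ≤ 4. Conversely, {a, c, d, e, i} is a clique of size 5, and the vertices of any clique must share a bag in every tree decomposition; so some bag has ≥ 5 vertices and tw(G) ≥ 4. Therefore the treewidth is 4.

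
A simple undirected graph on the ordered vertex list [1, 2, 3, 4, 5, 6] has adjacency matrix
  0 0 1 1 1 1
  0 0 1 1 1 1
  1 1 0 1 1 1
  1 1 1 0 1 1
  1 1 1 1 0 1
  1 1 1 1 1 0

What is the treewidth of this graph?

A width-4 tree decomposition is:
Bags: B1 = {2, 3, 4, 5, 6}  B2 = {1, 3, 4, 5, 6}
Tree: B1–B2
The largest bag has 5 vertices, giving width 4; this decomposition certifies tw(G) ≤ 4. Conversely, {1, 3, 4, 5, 6} is a clique of size 5, and the vertices of any clique must share a bag in every tree decomposition; so some bag has ≥ 5 vertices and tw(G) ≥ 4. Therefore the treewidth is 4.

4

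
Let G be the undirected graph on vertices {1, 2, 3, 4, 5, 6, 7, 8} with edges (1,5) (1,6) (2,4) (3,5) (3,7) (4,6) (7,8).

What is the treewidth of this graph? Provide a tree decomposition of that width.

Treewidth 1.
One optimal decomposition is:
Bags: B1 = {7, 8}  B2 = {3, 7}  B3 = {3, 5}  B4 = {1, 5}  B5 = {1, 6}  B6 = {4, 6}  B7 = {2, 4}
Tree: B1–B2, B2–B3, B3–B4, B4–B5, B5–B6, B6–B7

Each bag holds 2 vertices, so the decomposition has width 1, which upper-bounds the treewidth. Since G has at least one edge (e.g. 8–7), it is not an edgeless graph, so tw(G) ≥ 1. Combining the bounds, tw(G) = 1.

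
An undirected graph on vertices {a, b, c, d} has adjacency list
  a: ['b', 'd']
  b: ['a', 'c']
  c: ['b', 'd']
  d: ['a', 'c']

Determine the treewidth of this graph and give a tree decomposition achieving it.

Each bag holds 3 vertices, so the decomposition has width 2, which upper-bounds the treewidth. Since a–b–c–d–a is a cycle in G, G is not acyclic. Forests are exactly the graphs of treewidth ≤ 1, so tw(G) ≥ 2. Hence tw(G) = 2 exactly.

Treewidth 2.
Bags: B1 = {a, b, c}  B2 = {a, c, d}
Tree: B1–B2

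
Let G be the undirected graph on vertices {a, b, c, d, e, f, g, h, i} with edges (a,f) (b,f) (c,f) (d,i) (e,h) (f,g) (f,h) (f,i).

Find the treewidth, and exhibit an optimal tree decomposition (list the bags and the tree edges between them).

Treewidth 1.
One such decomposition:
Bags: B1 = {f, g}  B2 = {b, f}  B3 = {f, h}  B4 = {a, f}  B5 = {f, i}  B6 = {c, f}  B7 = {e, h}  B8 = {d, i}
Tree: B1–B2, B2–B3, B1–B4, B4–B5, B1–B6, B3–B7, B5–B8

The largest bag has 2 vertices, giving width 1; this decomposition certifies tw(G) ≤ 1. Since G has at least one edge (e.g. g–f), it is not an edgeless graph, so tw(G) ≥ 1. The upper and lower bounds meet at 1, so that is the treewidth.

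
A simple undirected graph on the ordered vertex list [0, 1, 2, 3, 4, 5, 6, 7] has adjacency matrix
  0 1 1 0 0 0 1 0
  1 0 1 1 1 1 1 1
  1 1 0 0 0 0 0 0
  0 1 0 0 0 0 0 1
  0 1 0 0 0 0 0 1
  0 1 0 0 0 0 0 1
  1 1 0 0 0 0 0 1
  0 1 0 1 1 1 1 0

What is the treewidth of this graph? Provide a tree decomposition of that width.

Every bag has size at most 3, so the width is 3 − 1 = 2 and tw(G) ≤ 2. For the lower bound, the 3 vertices {0, 1, 2} are pairwise adjacent, and any tree decomposition puts a clique entirely inside one bag — forcing width ≥ 2. Combining the bounds, tw(G) = 2.

Treewidth 2.
Bags: B1 = {0, 1, 2}  B2 = {0, 1, 6}  B3 = {1, 6, 7}  B4 = {1, 5, 7}  B5 = {1, 4, 7}  B6 = {1, 3, 7}
Tree: B1–B2, B2–B3, B3–B4, B3–B5, B5–B6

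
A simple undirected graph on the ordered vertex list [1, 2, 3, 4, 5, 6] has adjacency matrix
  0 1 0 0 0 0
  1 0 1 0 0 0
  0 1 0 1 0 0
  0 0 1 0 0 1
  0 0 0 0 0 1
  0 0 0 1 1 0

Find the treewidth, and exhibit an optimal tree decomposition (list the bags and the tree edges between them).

The largest bag has 2 vertices, giving width 1; this decomposition certifies tw(G) ≤ 1. G has an edge, so its treewidth is at least 1. Hence tw(G) = 1 exactly.

Treewidth 1.
Bags: B1 = {1, 2}  B2 = {2, 3}  B3 = {3, 4}  B4 = {4, 6}  B5 = {5, 6}
Tree: B1–B2, B2–B3, B3–B4, B4–B5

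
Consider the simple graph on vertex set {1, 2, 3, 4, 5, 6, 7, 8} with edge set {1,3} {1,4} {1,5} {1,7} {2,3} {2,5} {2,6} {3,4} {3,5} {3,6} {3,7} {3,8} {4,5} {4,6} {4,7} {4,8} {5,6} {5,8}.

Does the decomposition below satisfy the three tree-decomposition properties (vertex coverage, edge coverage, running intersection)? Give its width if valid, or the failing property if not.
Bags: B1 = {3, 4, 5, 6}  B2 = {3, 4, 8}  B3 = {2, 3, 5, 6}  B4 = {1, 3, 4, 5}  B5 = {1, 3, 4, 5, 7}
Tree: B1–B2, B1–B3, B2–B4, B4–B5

A tree decomposition must satisfy three properties: every vertex lies in some bag; for every edge, both endpoints lie together in some bag; and for every vertex, the bags containing it form a connected subtree. Here edge (5,8) lies in no bag, so the decomposition is invalid.

No — edge (5,8) lies in no bag.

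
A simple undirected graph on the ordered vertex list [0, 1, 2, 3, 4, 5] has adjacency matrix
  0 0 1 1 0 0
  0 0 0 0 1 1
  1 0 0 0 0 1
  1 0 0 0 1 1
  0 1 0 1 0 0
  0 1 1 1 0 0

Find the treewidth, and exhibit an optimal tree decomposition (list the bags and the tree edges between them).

Every bag has size at most 3, so the width is 3 − 1 = 2 and tw(G) ≤ 2. For the lower bound, G contains the cycle 2–0–3–5–2, so G is not a forest; only forests have treewidth ≤ 1, hence tw(G) ≥ 2. Therefore the treewidth is 2.

Treewidth 2.
One optimal decomposition is:
Bags: B1 = {0, 2, 5}  B2 = {0, 3, 5}  B3 = {1, 3, 5}  B4 = {1, 3, 4}
Tree: B1–B2, B2–B3, B3–B4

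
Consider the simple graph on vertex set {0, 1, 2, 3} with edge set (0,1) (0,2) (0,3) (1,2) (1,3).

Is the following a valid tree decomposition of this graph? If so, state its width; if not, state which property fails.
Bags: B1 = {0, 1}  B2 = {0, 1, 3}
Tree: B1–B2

A tree decomposition must satisfy three properties: every vertex lies in some bag; for every edge, both endpoints lie together in some bag; and for every vertex, the bags containing it form a connected subtree. Here vertex 2 appears in no bag, so the decomposition is invalid.

No — vertex 2 appears in no bag.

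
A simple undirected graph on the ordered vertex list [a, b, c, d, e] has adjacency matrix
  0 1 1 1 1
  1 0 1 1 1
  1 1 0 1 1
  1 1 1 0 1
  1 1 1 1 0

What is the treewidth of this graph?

4

A width-4 tree decomposition is:
Bags: B1 = {a, b, c, d, e}
Tree: (single bag)
With just one bag of size 5, the width is 5 − 1 = 4, so tw(G) ≤ 4. On the other hand G contains the 5-clique {a, b, c, d, e}. A clique must lie in a single bag of any decomposition, so no decomposition can have width below 4. Therefore the treewidth is 4.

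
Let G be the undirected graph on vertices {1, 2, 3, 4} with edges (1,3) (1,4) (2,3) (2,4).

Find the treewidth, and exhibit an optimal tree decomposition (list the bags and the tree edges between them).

Treewidth 2.
Bags: B1 = {1, 3, 4}  B2 = {2, 3, 4}
Tree: B1–B2

The largest bag has 3 vertices, giving width 2; this decomposition certifies tw(G) ≤ 2. Since 4–1–3–2–4 is a cycle in G, G is not acyclic. Forests are exactly the graphs of treewidth ≤ 1, so tw(G) ≥ 2. Therefore the treewidth is 2.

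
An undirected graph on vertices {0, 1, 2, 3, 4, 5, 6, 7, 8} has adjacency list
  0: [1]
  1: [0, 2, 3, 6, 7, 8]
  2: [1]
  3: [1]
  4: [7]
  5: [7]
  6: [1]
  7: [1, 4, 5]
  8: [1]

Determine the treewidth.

1

A width-1 tree decomposition is:
Bags: B1 = {1, 6}  B2 = {1, 8}  B3 = {1, 3}  B4 = {0, 1}  B5 = {1, 7}  B6 = {5, 7}  B7 = {4, 7}  B8 = {1, 2}
Tree: B1–B2, B1–B3, B3–B4, B3–B5, B5–B6, B5–B7, B3–B8
The largest bag has 2 vertices, giving width 1; this decomposition certifies tw(G) ≤ 1. Any graph with an edge has treewidth ≥ 1, and G has the edge 1–6. Hence tw(G) = 1 exactly.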